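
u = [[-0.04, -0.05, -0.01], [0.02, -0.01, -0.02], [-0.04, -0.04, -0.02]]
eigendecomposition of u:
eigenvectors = [[(-0.33+0.48j), -0.33-0.48j, (0.64+0j)], [0.52-0.19j, (0.52+0.19j), (0.05+0j)], [(-0.59+0j), (-0.59-0j), (0.77+0j)]]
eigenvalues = [(-0.01+0.02j), (-0.01-0.02j), (-0.06+0j)]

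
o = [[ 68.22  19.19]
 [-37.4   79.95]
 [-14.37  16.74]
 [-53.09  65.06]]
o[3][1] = 65.06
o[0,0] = 68.22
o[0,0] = 68.22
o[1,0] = -37.4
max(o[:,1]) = 79.95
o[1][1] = 79.95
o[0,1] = 19.19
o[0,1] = 19.19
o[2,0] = -14.37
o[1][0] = -37.4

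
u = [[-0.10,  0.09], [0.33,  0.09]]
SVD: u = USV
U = [[-0.23, 0.97], [0.97, 0.23]]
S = [0.35, 0.11]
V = [[0.98, 0.19], [-0.19, 0.98]]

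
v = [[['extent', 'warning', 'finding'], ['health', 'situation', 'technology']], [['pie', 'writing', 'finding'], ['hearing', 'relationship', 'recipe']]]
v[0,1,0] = 'health'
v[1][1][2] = 'recipe'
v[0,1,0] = 'health'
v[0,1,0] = 'health'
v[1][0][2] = 'finding'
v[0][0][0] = 'extent'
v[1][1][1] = 'relationship'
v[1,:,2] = ['finding', 'recipe']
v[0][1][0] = 'health'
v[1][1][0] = 'hearing'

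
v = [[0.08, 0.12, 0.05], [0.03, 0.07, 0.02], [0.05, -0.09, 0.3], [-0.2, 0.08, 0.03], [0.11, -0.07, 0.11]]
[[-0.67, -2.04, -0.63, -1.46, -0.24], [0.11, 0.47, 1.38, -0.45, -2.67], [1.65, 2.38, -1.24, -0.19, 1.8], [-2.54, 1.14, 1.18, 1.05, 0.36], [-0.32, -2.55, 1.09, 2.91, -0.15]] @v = [[0.12, -0.27, -0.33], [-0.11, 0.07, 0.12], [0.38, 0.34, -0.05], [-0.28, -0.27, 0.32], [-0.65, -0.07, 0.33]]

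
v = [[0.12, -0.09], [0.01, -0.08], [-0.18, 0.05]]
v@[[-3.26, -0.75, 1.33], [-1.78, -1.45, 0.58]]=[[-0.23, 0.04, 0.11], [0.11, 0.11, -0.03], [0.5, 0.06, -0.21]]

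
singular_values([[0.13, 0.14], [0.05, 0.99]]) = [1.0, 0.12]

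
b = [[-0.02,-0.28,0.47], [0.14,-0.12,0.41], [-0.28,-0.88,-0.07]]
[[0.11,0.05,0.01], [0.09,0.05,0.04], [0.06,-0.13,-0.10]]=b @ [[0.01,-0.05,0.18], [-0.09,0.15,0.05], [0.19,0.19,0.06]]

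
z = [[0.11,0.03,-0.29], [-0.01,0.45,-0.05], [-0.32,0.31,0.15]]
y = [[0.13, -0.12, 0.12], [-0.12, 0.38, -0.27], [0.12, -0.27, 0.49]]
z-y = [[-0.02, 0.15, -0.41],[0.11, 0.07, 0.22],[-0.44, 0.58, -0.34]]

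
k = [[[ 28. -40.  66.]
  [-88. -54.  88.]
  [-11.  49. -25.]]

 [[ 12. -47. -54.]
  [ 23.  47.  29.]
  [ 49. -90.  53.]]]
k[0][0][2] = 66.0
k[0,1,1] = -54.0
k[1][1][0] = 23.0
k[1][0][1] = -47.0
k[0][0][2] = 66.0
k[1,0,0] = 12.0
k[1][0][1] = -47.0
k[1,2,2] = 53.0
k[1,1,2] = 29.0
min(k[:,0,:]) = -54.0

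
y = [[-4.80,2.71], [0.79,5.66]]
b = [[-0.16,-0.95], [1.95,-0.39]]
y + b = [[-4.96,1.76], [2.74,5.27]]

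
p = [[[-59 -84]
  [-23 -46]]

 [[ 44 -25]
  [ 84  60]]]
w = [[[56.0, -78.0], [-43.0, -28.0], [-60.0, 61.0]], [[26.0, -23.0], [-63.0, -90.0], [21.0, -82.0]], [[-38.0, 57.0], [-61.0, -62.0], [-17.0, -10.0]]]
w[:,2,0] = [-60.0, 21.0, -17.0]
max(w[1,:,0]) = 26.0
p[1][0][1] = -25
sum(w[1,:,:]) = -211.0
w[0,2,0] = -60.0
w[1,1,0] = -63.0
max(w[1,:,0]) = 26.0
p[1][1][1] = 60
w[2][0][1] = 57.0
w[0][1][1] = -28.0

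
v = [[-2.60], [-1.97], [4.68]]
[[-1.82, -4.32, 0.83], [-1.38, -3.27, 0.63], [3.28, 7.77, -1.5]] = v@[[0.7, 1.66, -0.32]]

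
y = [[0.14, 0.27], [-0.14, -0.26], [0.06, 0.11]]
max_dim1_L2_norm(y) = 0.3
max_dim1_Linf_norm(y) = 0.27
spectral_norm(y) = 0.44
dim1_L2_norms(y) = [0.3, 0.3, 0.13]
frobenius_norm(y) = 0.44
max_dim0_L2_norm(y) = 0.39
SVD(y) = [[-0.69, -0.72], [0.67, -0.56], [-0.28, 0.42]] @ diag([0.44202543854228316, 0.003675823921549636]) @ [[-0.47, -0.88], [0.88, -0.47]]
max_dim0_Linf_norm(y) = 0.27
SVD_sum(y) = [[0.14, 0.27], [-0.14, -0.26], [0.06, 0.11]] + [[-0.0, 0.00], [-0.0, 0.00], [0.0, -0.0]]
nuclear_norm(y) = 0.45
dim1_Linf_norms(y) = [0.27, 0.26, 0.11]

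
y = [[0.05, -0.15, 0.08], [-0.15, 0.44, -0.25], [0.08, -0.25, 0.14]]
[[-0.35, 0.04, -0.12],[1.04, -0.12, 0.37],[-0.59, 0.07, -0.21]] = y@[[-1.06,-0.35,0.21], [1.82,0.24,0.09], [-0.33,1.13,-1.45]]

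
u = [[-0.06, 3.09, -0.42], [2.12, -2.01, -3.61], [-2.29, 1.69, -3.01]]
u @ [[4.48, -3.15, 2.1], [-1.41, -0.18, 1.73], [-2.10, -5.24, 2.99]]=[[-3.74, 1.83, 3.96], [19.91, 12.6, -9.82], [-6.32, 22.68, -10.89]]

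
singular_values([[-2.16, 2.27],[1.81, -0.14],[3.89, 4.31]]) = [5.92, 3.43]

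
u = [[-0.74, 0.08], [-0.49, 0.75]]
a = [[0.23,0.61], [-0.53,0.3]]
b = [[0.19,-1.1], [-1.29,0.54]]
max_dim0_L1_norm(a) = 0.91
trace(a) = 0.53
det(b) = -1.32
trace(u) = 0.01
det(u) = -0.52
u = a @ b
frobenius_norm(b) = 1.79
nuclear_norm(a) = 1.26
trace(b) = 0.73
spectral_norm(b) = 1.58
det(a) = 0.39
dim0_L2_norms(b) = [1.3, 1.23]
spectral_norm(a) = 0.68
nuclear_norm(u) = 1.55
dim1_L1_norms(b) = [1.29, 1.83]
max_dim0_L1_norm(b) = 1.64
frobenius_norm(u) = 1.16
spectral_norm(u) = 1.06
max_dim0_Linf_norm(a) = 0.61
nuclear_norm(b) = 2.42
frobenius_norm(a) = 0.89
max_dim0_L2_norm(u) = 0.89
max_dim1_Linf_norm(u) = 0.75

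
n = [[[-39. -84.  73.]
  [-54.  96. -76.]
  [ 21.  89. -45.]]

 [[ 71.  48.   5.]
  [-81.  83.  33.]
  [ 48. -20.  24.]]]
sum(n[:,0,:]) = 74.0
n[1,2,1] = -20.0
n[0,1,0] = -54.0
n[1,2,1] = -20.0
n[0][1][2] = -76.0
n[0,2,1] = 89.0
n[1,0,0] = 71.0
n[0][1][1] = 96.0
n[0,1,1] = 96.0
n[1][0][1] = 48.0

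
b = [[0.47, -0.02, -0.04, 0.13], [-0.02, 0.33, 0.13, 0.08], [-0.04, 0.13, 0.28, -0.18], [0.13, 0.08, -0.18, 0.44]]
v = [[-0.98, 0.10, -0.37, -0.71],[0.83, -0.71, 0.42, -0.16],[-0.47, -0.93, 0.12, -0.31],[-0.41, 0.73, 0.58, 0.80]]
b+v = [[-0.51, 0.08, -0.41, -0.58], [0.81, -0.38, 0.55, -0.08], [-0.51, -0.80, 0.4, -0.49], [-0.28, 0.81, 0.40, 1.24]]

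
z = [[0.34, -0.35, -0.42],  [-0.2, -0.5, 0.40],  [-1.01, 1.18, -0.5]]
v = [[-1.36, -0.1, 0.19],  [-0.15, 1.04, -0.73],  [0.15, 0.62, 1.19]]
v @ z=[[-0.63, 0.75, 0.44],[0.48, -1.33, 0.84],[-1.27, 1.04, -0.41]]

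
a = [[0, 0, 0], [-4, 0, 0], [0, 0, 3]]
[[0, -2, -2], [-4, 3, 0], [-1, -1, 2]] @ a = [[8, 0, -6], [-12, 0, 0], [4, 0, 6]]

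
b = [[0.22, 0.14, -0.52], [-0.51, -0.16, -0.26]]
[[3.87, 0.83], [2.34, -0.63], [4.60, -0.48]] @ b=[[0.43, 0.41, -2.23], [0.84, 0.43, -1.05], [1.26, 0.72, -2.27]]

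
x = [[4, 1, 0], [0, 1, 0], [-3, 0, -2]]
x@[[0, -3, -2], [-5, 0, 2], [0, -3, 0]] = [[-5, -12, -6], [-5, 0, 2], [0, 15, 6]]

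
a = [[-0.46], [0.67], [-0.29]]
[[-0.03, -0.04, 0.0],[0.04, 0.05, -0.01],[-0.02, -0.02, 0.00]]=a@[[0.06, 0.08, -0.01]]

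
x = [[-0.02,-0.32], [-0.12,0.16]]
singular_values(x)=[0.36, 0.12]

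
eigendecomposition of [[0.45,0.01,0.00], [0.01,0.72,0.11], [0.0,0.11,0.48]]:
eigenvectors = [[0.03, -0.97, 0.26], [0.93, -0.07, -0.36], [0.36, 0.25, 0.90]]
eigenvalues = [0.76, 0.45, 0.44]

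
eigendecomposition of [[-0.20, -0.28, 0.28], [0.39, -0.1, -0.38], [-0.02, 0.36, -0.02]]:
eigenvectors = [[-0.28+0.45j, (-0.28-0.45j), -0.71+0.00j], [0.69+0.00j, 0.69-0.00j, -0.12+0.00j], [-0.16-0.46j, -0.16+0.46j, -0.69+0.00j]]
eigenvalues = [(-0.17+0.51j), (-0.17-0.51j), (0.02+0j)]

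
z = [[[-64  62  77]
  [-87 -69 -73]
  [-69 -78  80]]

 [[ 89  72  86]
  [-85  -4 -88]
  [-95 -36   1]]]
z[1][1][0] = -85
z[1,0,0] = 89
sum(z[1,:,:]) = -60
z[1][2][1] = -36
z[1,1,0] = -85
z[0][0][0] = -64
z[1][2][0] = -95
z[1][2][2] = 1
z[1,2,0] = -95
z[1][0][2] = 86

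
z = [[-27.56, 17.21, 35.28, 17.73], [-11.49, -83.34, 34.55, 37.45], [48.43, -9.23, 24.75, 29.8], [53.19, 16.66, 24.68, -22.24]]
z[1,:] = [-11.49, -83.34, 34.55, 37.45]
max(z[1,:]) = 37.45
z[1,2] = 34.55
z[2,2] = 24.75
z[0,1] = 17.21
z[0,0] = -27.56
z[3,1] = 16.66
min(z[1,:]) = -83.34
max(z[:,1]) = 17.21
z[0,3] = 17.73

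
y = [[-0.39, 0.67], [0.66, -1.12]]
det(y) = -0.01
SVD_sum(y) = [[-0.39, 0.67], [0.66, -1.12]] + [[0.00, 0.0], [0.00, 0.0]]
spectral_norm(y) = 1.51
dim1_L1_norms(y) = [1.06, 1.78]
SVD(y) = [[-0.51, 0.86],[0.86, 0.51]] @ diag([1.5136007636966033, 0.0035676514768740106]) @ [[0.51,-0.86],[0.86,0.51]]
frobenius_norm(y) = 1.51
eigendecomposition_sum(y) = [[0.0, 0.0],  [0.00, 0.00]] + [[-0.39, 0.67], [0.66, -1.12]]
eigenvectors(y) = [[0.86, -0.51], [0.51, 0.86]]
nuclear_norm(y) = 1.52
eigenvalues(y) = [0.0, -1.51]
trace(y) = -1.51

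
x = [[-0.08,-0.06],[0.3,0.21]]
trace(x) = 0.13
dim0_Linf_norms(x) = [0.3, 0.21]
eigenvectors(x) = [[-0.55, 0.29], [0.83, -0.96]]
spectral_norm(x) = 0.38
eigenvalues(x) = [0.01, 0.12]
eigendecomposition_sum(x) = [[0.02,  0.01], [-0.03,  -0.01]] + [[-0.1, -0.07], [0.33, 0.22]]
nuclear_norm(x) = 0.38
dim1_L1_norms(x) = [0.14, 0.51]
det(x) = 0.00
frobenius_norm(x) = 0.38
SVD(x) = [[-0.26, 0.96], [0.96, 0.26]] @ diag([0.37959189433723345, 0.003161289842859213]) @ [[0.82, 0.58], [0.58, -0.82]]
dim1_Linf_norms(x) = [0.08, 0.3]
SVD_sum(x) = [[-0.08, -0.06],[0.30, 0.21]] + [[0.00, -0.0], [0.0, -0.00]]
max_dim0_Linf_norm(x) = 0.3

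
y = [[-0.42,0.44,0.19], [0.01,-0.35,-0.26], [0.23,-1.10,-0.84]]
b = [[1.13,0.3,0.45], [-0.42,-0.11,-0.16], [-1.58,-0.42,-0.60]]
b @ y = [[-0.37, -0.1, -0.24], [0.14, 0.03, 0.08], [0.52, 0.11, 0.31]]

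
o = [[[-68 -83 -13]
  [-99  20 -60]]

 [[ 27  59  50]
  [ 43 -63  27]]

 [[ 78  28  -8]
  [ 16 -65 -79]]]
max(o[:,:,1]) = 59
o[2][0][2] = -8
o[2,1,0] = 16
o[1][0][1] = 59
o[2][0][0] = 78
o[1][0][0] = 27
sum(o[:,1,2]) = -112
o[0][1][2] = -60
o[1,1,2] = 27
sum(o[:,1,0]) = -40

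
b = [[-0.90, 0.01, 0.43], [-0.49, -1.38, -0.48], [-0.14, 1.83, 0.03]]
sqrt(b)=[[(0.27+0.64j), (0.21+0.59j), 0.43+0.01j],  [(-0.29+0.57j), -0.25+0.53j, -0.48+0.00j],  [(-0.38-0.69j), 1.61-0.64j, (0.98-0.01j)]]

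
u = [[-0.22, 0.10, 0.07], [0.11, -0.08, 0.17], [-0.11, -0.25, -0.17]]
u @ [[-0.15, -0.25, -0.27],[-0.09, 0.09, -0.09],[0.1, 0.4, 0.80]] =[[0.03, 0.09, 0.11], [0.01, 0.03, 0.11], [0.02, -0.06, -0.08]]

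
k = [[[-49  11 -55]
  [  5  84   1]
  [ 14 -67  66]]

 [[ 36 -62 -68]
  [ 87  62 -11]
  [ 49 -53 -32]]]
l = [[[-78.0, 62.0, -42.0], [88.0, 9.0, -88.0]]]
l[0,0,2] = -42.0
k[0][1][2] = 1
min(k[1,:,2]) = -68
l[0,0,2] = -42.0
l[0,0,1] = 62.0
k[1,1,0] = 87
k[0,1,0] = 5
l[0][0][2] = -42.0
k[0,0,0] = -49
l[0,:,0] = [-78.0, 88.0]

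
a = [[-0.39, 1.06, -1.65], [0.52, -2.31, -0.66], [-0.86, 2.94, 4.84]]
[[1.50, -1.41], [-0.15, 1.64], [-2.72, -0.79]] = a @[[-0.02, 0.11],[0.27, -0.78],[-0.73, 0.33]]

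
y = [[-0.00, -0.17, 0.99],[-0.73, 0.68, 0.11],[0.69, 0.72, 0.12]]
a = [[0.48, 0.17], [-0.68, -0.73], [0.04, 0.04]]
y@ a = [[0.16, 0.16],[-0.81, -0.62],[-0.15, -0.4]]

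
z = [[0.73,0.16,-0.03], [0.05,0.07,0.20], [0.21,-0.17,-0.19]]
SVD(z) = [[-0.97, 0.17, 0.2],  [-0.05, 0.60, -0.80],  [-0.26, -0.78, -0.57]] @ diag([0.7725186769845716, 0.3321637778359907, 0.09371295750177958]) @ [[-0.99, -0.15, 0.09], [-0.02, 0.61, 0.79], [-0.17, 0.78, -0.60]]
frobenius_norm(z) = 0.85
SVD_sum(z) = [[0.73, 0.11, -0.06], [0.04, 0.01, -0.0], [0.2, 0.03, -0.02]] + [[-0.00, 0.03, 0.05],  [-0.0, 0.12, 0.16],  [0.01, -0.16, -0.21]] + [[-0.0, 0.01, -0.01], [0.01, -0.06, 0.05], [0.01, -0.04, 0.03]]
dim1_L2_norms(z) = [0.75, 0.22, 0.33]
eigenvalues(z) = [(0.75+0j), (-0.07+0.17j), (-0.07-0.17j)]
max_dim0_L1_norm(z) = 0.99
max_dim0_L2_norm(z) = 0.76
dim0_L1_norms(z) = [0.99, 0.4, 0.42]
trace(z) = 0.61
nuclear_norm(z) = 1.20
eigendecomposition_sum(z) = [[0.72+0.00j, (0.17+0j), 0.01+0.00j], [0.10+0.00j, 0.02+0.00j, 0j], [0.14+0.00j, (0.03+0j), 0.00+0.00j]] + [[0.00+0.01j,-0.00-0.02j,-0.02-0.01j], [-0.02-0.02j,0.02+0.10j,(0.1+0.04j)], [0.03-0.01j,-0.10-0.05j,(-0.1+0.06j)]] + [[0.00-0.01j, -0.00+0.02j, (-0.02+0.01j)], [-0.02+0.02j, (0.02-0.1j), 0.10-0.04j], [(0.03+0.01j), -0.10+0.05j, (-0.1-0.06j)]]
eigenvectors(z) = [[0.97+0.00j, (-0.08-0.13j), -0.08+0.13j], [(0.13+0j), 0.41+0.54j, 0.41-0.54j], [(0.19+0j), -0.72+0.00j, (-0.72-0j)]]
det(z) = 0.02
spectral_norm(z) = 0.77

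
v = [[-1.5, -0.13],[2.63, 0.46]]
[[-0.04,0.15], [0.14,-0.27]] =v@[[-0.0,-0.1], [0.31,-0.02]]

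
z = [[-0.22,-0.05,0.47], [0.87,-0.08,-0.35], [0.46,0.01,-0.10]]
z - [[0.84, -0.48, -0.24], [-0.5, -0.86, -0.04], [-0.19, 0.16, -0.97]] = [[-1.06, 0.43, 0.71], [1.37, 0.78, -0.31], [0.65, -0.15, 0.87]]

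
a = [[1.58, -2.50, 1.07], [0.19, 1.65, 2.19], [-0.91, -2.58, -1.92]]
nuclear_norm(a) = 8.06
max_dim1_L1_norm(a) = 5.41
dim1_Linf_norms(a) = [2.5, 2.19, 2.58]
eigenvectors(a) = [[(-0.98+0j), (-0.15-0.59j), (-0.15+0.59j)], [(0.18+0j), (-0.35-0.32j), (-0.35+0.32j)], [(0.11+0j), (0.64+0j), 0.64-0.00j]]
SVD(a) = [[0.33,0.94,-0.08], [-0.59,0.27,0.76], [0.74,-0.20,0.64]] @ diag([4.39284969336927, 2.9726935581254876, 0.6948845810238803]) @ [[-0.06, -0.84, -0.54], [0.58, -0.47, 0.67], [-0.81, -0.27, 0.52]]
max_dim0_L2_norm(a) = 3.95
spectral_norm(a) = 4.39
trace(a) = 1.31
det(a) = 9.07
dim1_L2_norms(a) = [3.15, 2.75, 3.34]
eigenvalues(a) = [(1.93+0j), (-0.31+2.15j), (-0.31-2.15j)]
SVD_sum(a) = [[-0.09, -1.2, -0.77],[0.16, 2.17, 1.38],[-0.2, -2.74, -1.75]] + [[1.62, -1.31, 1.87], [0.46, -0.37, 0.53], [-0.35, 0.28, -0.40]] + [[0.05, 0.02, -0.03], [-0.43, -0.14, 0.27], [-0.36, -0.12, 0.23]]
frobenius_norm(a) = 5.35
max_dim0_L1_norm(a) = 6.73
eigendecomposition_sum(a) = [[(1.35+0j), -2.48+0.00j, -1.04+0.00j], [-0.25-0.00j, 0.47-0.00j, (0.19-0j)], [-0.15-0.00j, 0.28-0.00j, (0.11-0j)]] + [[(0.12+0.35j), -0.01+1.41j, (1.05+0.74j)],[(0.22+0.18j), (0.59+0.92j), (1+0.03j)],[(-0.38+0.03j), (-1.43-0.36j), (-1.02+0.88j)]] + [[(0.12-0.35j), -0.01-1.41j, (1.05-0.74j)],[(0.22-0.18j), 0.59-0.92j, 1.00-0.03j],[(-0.38-0.03j), -1.43+0.36j, -1.02-0.88j]]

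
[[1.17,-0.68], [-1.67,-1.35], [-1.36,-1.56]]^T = [[1.17, -1.67, -1.36], [-0.68, -1.35, -1.56]]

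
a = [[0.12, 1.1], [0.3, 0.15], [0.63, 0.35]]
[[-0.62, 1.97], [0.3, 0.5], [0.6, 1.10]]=a @[[1.34,0.80], [-0.71,1.70]]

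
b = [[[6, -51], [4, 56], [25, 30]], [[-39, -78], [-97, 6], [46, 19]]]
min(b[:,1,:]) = -97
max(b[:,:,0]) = 46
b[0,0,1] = -51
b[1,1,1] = 6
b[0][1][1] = 56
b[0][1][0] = 4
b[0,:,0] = [6, 4, 25]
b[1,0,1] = -78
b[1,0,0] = -39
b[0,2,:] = [25, 30]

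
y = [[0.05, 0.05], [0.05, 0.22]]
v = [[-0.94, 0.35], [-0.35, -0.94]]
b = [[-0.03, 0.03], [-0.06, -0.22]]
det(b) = 0.01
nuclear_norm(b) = 0.27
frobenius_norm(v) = 1.42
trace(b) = -0.25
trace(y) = 0.27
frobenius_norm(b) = 0.23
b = v @ y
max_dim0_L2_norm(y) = 0.23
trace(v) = -1.88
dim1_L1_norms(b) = [0.06, 0.28]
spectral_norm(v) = 1.00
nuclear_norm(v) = 2.01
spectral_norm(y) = 0.23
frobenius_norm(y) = 0.24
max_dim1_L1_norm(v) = 1.29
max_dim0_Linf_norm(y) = 0.22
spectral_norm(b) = 0.23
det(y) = 0.01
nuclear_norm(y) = 0.27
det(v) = 1.01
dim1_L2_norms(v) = [1.0, 1.0]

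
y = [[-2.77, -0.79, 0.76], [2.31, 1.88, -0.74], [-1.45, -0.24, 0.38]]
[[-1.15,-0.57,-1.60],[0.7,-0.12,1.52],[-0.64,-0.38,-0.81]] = y @ [[0.28,0.41,0.44],[-0.28,-0.46,0.12],[-0.78,0.27,-0.38]]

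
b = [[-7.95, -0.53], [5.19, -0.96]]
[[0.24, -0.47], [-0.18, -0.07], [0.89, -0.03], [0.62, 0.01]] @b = [[-4.35, 0.32], [1.07, 0.16], [-7.23, -0.44], [-4.88, -0.34]]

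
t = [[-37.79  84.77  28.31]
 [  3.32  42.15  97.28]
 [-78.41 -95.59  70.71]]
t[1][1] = 42.15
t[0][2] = 28.31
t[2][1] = -95.59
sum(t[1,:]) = 142.75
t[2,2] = 70.71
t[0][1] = 84.77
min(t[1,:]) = 3.32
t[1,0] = 3.32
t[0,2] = 28.31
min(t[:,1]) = -95.59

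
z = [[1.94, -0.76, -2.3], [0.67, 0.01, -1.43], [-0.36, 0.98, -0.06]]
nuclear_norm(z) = 4.75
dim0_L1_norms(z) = [2.97, 1.75, 3.79]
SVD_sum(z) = [[1.85, -0.70, -2.39], [0.89, -0.34, -1.15], [-0.23, 0.09, 0.3]] + [[0.02, -0.09, 0.04], [-0.1, 0.42, -0.20], [-0.20, 0.85, -0.4]] + [[0.07, 0.04, 0.04], [-0.13, -0.07, -0.08], [0.07, 0.04, 0.04]]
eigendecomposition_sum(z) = [[(2.52+0j), -2.22+0.00j, -1.60+0.00j], [(1.02+0j), (-0.9+0j), (-0.65+0j)], [0.06+0.00j, (-0.05+0j), -0.04+0.00j]] + [[(-0.29-0.15j), 0.73+0.34j, (-0.35+0.44j)], [-0.18-0.19j, (0.46+0.46j), (-0.39+0.24j)], [-0.21+0.03j, (0.52-0.11j), -0.01+0.37j]] + [[-0.29+0.15j, (0.73-0.34j), (-0.35-0.44j)], [(-0.18+0.19j), 0.46-0.46j, (-0.39-0.24j)], [-0.21-0.03j, 0.52+0.11j, -0.01-0.37j]]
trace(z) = 1.89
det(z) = 0.78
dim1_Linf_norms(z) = [2.3, 1.43, 0.98]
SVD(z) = [[-0.89,0.1,0.44], [-0.43,-0.44,-0.79], [0.11,-0.89,0.43]] @ diag([3.4655403433818432, 1.0796154147810921, 0.20775149713036634]) @ [[-0.60, 0.23, 0.77], [0.20, -0.89, 0.42], [0.78, 0.41, 0.48]]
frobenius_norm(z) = 3.64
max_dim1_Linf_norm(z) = 2.3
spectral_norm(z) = 3.47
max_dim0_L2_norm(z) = 2.71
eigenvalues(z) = [(1.58+0j), (0.16+0.68j), (0.16-0.68j)]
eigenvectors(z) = [[-0.93+0.00j, 0.69+0.00j, 0.69-0.00j], [(-0.38+0j), (0.52+0.19j), (0.52-0.19j)], [(-0.02+0j), (0.36-0.27j), 0.36+0.27j]]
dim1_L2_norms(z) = [3.1, 1.58, 1.05]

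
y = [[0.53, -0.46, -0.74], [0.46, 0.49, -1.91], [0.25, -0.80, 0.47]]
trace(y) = 1.49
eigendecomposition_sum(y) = [[0.49, -0.44, -0.69], [0.39, -0.35, -0.55], [0.27, -0.24, -0.37]] + [[0.04, -0.03, -0.04],[0.02, -0.01, -0.02],[0.02, -0.01, -0.01]] + [[0.0, 0.01, -0.01], [0.05, 0.86, -1.34], [-0.03, -0.55, 0.86]]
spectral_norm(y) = 2.22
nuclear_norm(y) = 3.29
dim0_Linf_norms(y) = [0.53, 0.8, 1.91]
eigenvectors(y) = [[0.72, 0.84, -0.01], [0.57, 0.44, -0.84], [0.39, 0.31, 0.54]]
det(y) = -0.01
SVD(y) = [[-0.32, 0.68, -0.66], [-0.91, -0.04, 0.41], [0.25, 0.73, 0.63]] @ diag([2.2221399221396085, 1.060843202994958, 0.0024217953615886566]) @ [[-0.24, -0.23, 0.94], [0.5, -0.86, -0.08], [-0.84, -0.45, -0.32]]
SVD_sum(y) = [[0.17,0.16,-0.68], [0.48,0.46,-1.91], [-0.13,-0.13,0.53]] + [[0.36, -0.62, -0.06], [-0.02, 0.03, 0.00], [0.39, -0.67, -0.06]] + [[0.0,0.00,0.00], [-0.0,-0.00,-0.00], [-0.00,-0.00,-0.0]]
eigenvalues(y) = [-0.24, 0.01, 1.72]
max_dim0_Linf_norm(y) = 1.91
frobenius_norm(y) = 2.46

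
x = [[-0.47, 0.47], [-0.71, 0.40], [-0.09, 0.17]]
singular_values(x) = [1.06, 0.16]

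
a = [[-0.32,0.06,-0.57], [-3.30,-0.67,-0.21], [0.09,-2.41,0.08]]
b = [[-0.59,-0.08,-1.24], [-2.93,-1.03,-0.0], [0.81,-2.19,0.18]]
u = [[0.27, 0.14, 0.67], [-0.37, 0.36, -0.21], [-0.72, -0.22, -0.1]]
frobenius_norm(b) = 4.13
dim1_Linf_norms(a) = [0.57, 3.3, 2.41]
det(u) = 0.22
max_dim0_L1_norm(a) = 3.71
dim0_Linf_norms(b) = [2.93, 2.19, 1.24]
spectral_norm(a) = 3.43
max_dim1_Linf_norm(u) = 0.72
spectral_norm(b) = 3.17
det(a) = -4.37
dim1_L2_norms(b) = [1.38, 3.11, 2.34]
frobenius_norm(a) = 4.20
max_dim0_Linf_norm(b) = 2.93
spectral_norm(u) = 0.99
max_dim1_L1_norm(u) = 1.08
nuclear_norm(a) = 6.33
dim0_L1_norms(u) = [1.36, 0.72, 0.98]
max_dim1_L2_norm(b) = 3.11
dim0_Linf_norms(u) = [0.72, 0.36, 0.67]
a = u + b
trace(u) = 0.53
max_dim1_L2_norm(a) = 3.37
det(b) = -8.92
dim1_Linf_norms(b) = [1.24, 2.93, 2.19]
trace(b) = -1.44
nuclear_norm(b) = 6.72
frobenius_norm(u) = 1.20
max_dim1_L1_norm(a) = 4.18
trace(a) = -0.91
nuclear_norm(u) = 1.94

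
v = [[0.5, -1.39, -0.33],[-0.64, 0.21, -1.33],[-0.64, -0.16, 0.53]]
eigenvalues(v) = [(-1.08+0j), (1.16+0.56j), (1.16-0.56j)]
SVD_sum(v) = [[0.61, -0.93, 0.45],  [-0.50, 0.77, -0.37],  [-0.0, 0.00, -0.00]] + [[0.0, -0.39, -0.81],  [0.00, -0.48, -0.99],  [-0.0, 0.18, 0.37]] + [[-0.12, -0.06, 0.03], [-0.14, -0.08, 0.04], [-0.64, -0.34, 0.16]]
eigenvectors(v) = [[-0.66+0.00j, (-0.72+0j), (-0.72-0j)],[-0.67+0.00j, (0.27+0.39j), 0.27-0.39j],[(-0.33+0j), (0.32-0.39j), (0.32+0.39j)]]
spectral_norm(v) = 1.56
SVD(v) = [[-0.77,-0.61,0.18], [0.63,-0.74,0.21], [0.0,0.28,0.96]] @ diag([1.559855952803567, 1.4842946220610163, 0.7703368623037706]) @ [[-0.51, 0.77, -0.38], [-0.0, 0.43, 0.90], [-0.86, -0.46, 0.22]]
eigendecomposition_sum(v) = [[-0.38+0.00j, -0.46-0.00j, -0.46+0.00j],[(-0.38+0j), (-0.47-0j), (-0.47+0j)],[(-0.19+0j), (-0.23-0j), (-0.23+0j)]] + [[(0.44+0.06j), (-0.46+0.32j), (0.07-0.76j)], [-0.13-0.25j, (0.34+0.13j), (-0.43+0.25j)], [-0.23+0.21j, 0.04-0.39j, (0.38+0.38j)]] + [[0.44-0.06j, (-0.46-0.32j), (0.07+0.76j)],  [(-0.13+0.25j), 0.34-0.13j, (-0.43-0.25j)],  [-0.23-0.21j, (0.04+0.39j), (0.38-0.38j)]]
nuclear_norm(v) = 3.81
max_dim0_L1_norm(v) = 2.19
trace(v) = 1.24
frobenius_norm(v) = 2.29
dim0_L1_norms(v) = [1.78, 1.76, 2.19]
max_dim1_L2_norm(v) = 1.51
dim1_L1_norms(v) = [2.22, 2.18, 1.33]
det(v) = -1.78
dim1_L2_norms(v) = [1.51, 1.49, 0.85]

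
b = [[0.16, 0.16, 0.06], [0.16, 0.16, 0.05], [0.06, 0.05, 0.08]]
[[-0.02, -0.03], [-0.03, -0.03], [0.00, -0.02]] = b@[[0.03,-0.05], [-0.24,-0.06], [0.15,-0.15]]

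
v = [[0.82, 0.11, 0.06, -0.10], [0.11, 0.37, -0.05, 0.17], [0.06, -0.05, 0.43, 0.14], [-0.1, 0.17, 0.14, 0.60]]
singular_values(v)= [0.86, 0.72, 0.46, 0.18]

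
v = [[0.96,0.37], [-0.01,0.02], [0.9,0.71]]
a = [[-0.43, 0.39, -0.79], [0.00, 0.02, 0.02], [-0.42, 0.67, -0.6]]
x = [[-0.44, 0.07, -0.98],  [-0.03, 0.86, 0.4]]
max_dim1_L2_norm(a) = 0.99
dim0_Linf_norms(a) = [0.43, 0.67, 0.79]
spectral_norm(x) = 1.17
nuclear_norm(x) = 2.00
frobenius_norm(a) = 1.40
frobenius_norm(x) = 1.44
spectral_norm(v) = 1.52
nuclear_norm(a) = 1.62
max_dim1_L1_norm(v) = 1.61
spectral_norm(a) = 1.37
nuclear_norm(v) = 1.75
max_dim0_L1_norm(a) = 1.41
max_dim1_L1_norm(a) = 1.69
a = v @ x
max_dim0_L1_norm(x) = 1.38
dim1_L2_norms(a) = [0.98, 0.03, 0.99]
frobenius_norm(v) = 1.54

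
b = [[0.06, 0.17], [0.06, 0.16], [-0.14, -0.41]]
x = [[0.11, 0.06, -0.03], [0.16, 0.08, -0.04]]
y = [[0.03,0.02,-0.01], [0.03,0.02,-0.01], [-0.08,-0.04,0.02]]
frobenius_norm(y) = 0.11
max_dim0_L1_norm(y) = 0.14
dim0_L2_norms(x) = [0.19, 0.1, 0.05]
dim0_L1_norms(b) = [0.26, 0.74]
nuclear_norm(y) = 0.11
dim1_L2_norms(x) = [0.13, 0.18]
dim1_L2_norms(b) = [0.18, 0.17, 0.43]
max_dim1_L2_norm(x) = 0.18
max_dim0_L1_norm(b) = 0.74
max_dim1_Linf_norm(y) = 0.08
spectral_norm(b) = 0.50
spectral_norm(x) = 0.22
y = b @ x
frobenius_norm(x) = 0.22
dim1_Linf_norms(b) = [0.17, 0.16, 0.41]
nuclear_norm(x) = 0.23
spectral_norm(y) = 0.11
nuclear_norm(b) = 0.50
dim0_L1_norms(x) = [0.27, 0.14, 0.07]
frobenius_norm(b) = 0.50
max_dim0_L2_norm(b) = 0.47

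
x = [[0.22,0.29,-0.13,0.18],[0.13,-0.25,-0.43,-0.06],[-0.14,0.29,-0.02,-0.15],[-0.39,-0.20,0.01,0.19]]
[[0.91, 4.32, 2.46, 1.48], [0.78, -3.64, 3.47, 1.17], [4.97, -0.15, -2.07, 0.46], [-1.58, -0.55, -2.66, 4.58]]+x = [[1.13, 4.61, 2.33, 1.66], [0.91, -3.89, 3.04, 1.11], [4.83, 0.14, -2.09, 0.31], [-1.97, -0.75, -2.65, 4.77]]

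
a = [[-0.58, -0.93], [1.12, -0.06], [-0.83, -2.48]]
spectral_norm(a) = 2.85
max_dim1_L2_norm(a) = 2.62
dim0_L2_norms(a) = [1.51, 2.65]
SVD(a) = [[-0.38, 0.15],[0.14, -0.97],[-0.91, -0.21]] @ diag([2.848883003181351, 1.0874123570129264]) @ [[0.4, 0.92], [-0.92, 0.40]]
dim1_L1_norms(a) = [1.51, 1.18, 3.31]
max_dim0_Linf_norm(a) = 2.48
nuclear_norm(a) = 3.94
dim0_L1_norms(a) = [2.53, 3.47]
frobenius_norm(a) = 3.05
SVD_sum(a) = [[-0.43, -0.99], [0.16, 0.36], [-1.04, -2.39]] + [[-0.15, 0.06], [0.96, -0.42], [0.21, -0.09]]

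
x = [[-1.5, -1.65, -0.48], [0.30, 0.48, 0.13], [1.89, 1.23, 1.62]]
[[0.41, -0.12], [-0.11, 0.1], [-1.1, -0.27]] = x @ [[-0.05, -0.50], [-0.03, 0.52], [-0.60, 0.02]]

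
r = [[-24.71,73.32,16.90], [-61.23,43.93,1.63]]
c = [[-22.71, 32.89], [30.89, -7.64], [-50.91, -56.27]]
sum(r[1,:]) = -15.669999999999998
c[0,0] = -22.71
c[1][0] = 30.89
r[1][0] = -61.23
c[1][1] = -7.64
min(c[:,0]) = -50.91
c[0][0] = -22.71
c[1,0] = 30.89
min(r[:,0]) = -61.23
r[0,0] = -24.71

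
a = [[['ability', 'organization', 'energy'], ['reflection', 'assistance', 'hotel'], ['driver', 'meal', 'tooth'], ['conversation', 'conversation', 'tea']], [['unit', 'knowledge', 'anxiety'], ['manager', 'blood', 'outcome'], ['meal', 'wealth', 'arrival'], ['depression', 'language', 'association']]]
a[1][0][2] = 'anxiety'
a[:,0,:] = [['ability', 'organization', 'energy'], ['unit', 'knowledge', 'anxiety']]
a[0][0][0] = 'ability'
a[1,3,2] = 'association'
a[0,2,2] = 'tooth'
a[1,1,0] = 'manager'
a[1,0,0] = 'unit'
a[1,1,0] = 'manager'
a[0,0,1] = 'organization'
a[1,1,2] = 'outcome'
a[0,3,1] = 'conversation'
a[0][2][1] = 'meal'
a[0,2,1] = 'meal'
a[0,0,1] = 'organization'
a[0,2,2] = 'tooth'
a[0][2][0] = 'driver'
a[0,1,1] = 'assistance'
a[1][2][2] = 'arrival'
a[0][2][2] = 'tooth'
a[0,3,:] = ['conversation', 'conversation', 'tea']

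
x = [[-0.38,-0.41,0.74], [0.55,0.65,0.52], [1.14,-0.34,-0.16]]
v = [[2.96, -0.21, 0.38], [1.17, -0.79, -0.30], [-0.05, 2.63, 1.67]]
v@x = [[-0.81, -1.48, 2.02],[-1.22, -0.89, 0.5],[3.37, 1.16, 1.06]]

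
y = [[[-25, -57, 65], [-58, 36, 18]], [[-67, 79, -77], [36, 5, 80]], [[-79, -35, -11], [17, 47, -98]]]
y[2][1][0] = 17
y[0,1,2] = 18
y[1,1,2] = 80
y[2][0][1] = -35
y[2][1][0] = 17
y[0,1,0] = -58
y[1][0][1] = 79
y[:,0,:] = [[-25, -57, 65], [-67, 79, -77], [-79, -35, -11]]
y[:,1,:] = [[-58, 36, 18], [36, 5, 80], [17, 47, -98]]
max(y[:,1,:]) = 80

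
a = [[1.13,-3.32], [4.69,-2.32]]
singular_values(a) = [5.9, 2.19]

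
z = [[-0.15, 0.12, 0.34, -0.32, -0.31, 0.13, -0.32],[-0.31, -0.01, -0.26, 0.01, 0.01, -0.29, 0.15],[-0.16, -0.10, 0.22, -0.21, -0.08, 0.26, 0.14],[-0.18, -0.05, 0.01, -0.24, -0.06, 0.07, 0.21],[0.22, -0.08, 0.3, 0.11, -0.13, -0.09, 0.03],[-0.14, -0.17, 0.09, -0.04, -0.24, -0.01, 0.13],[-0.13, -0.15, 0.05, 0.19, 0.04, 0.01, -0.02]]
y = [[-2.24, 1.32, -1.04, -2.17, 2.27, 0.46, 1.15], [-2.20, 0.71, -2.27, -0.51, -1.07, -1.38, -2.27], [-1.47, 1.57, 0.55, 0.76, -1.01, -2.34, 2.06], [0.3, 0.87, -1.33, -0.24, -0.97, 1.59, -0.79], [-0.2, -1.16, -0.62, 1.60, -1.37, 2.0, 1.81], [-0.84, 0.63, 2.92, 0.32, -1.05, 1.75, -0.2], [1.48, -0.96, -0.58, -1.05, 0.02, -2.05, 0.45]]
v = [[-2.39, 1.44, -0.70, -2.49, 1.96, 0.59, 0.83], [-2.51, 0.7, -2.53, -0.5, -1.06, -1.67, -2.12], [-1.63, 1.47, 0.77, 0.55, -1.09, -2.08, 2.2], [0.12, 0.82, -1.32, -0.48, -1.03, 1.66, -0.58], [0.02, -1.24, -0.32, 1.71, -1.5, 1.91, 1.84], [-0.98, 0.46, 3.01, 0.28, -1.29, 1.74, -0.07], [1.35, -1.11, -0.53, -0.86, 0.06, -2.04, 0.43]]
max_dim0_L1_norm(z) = 1.29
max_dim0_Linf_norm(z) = 0.34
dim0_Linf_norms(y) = [2.24, 1.57, 2.92, 2.17, 2.27, 2.34, 2.27]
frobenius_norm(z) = 1.23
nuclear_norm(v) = 24.37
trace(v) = -0.73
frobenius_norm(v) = 10.07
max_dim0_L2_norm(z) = 0.58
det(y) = 2355.76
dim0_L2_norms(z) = [0.51, 0.29, 0.58, 0.5, 0.43, 0.43, 0.45]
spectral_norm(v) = 5.83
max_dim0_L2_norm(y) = 4.62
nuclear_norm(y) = 24.07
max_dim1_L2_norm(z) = 0.69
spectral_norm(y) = 5.48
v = y + z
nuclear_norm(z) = 2.69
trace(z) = -0.34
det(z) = -0.00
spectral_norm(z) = 0.82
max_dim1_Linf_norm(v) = 3.01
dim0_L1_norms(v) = [9.0, 7.24, 9.18, 6.87, 7.99, 11.69, 8.07]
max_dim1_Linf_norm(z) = 0.34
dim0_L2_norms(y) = [3.88, 2.85, 4.19, 3.06, 3.35, 4.62, 3.86]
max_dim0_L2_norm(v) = 4.59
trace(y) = -0.39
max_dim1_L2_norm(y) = 4.39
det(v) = 2568.13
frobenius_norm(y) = 9.88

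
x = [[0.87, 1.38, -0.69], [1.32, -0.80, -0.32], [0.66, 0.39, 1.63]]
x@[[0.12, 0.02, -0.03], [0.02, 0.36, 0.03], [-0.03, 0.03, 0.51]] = [[0.15, 0.49, -0.34], [0.15, -0.27, -0.23], [0.04, 0.20, 0.82]]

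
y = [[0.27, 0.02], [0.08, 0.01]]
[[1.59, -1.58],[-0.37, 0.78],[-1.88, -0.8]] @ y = [[0.30, 0.02], [-0.04, 0.00], [-0.57, -0.05]]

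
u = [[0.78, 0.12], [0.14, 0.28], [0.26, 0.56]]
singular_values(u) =[0.93, 0.49]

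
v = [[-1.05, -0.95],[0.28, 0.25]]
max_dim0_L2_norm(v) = 1.09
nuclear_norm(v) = 1.47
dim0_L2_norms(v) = [1.09, 0.98]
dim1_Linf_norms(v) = [1.05, 0.28]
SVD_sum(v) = [[-1.05,-0.95],  [0.28,0.25]] + [[0.00, -0.0], [0.0, -0.00]]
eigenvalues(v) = [-0.8, -0.0]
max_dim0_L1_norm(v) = 1.33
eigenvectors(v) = [[-0.97, 0.67], [0.26, -0.74]]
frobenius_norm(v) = 1.46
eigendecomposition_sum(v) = [[-1.05, -0.96], [0.28, 0.26]] + [[0.00,0.01],[-0.00,-0.01]]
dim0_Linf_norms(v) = [1.05, 0.95]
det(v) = 0.00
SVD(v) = [[-0.97, 0.26], [0.26, 0.97]] @ diag([1.4648871258306233, 0.0023892625843206007]) @ [[0.74, 0.67], [0.67, -0.74]]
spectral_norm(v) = 1.46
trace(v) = -0.80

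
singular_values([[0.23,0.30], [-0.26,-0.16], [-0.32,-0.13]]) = [0.58, 0.14]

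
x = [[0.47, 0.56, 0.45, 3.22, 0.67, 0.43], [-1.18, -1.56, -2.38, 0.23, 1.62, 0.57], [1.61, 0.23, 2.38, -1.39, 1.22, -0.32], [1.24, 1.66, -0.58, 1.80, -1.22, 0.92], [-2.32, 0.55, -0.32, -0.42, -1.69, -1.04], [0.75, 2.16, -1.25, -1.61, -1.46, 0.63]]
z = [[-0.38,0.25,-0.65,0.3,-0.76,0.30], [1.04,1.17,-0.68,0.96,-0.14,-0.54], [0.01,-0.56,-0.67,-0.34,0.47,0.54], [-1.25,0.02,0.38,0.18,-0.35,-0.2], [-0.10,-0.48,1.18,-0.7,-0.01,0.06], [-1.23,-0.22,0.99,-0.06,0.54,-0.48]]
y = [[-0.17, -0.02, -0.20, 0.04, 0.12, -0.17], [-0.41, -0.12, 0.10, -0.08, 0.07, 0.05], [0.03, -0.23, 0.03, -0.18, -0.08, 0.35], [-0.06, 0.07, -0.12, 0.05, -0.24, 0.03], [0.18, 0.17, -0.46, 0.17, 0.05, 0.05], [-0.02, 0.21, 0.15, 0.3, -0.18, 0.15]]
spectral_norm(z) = 2.82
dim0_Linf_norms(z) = [1.25, 1.17, 1.18, 0.96, 0.76, 0.54]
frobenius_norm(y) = 1.07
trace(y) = -0.01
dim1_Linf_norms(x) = [3.22, 2.38, 2.38, 1.8, 2.32, 2.16]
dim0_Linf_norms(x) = [2.32, 2.16, 2.38, 3.22, 1.69, 1.04]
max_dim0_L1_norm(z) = 4.55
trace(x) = 2.03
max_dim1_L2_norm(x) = 3.53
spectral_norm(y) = 0.68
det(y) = 0.00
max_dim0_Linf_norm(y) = 0.46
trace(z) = -0.19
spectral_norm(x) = 4.51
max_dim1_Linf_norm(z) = 1.25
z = x @ y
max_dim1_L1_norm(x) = 7.86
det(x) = 0.72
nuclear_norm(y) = 2.30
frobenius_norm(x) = 8.25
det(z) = 0.00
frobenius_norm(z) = 3.74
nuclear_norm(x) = 17.04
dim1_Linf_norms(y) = [0.2, 0.41, 0.35, 0.24, 0.46, 0.3]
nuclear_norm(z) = 7.04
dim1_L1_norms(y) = [0.72, 0.83, 0.9, 0.57, 1.08, 1.01]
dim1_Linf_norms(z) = [0.76, 1.17, 0.67, 1.25, 1.18, 1.23]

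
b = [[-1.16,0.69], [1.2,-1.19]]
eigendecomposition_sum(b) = [[-0.13, -0.1], [-0.17, -0.13]] + [[-1.03, 0.79],[1.37, -1.06]]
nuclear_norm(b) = 2.40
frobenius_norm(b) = 2.16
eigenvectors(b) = [[0.61, -0.6], [0.79, 0.80]]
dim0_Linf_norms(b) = [1.2, 1.19]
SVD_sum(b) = [[-1.03,0.85], [1.3,-1.07]] + [[-0.13, -0.16], [-0.1, -0.12]]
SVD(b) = [[-0.62, 0.78], [0.78, 0.62]] @ diag([2.147470902098585, 0.2572328218557815]) @ [[0.77, -0.63], [-0.63, -0.77]]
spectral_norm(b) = 2.15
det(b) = 0.55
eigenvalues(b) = [-0.26, -2.09]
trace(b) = -2.35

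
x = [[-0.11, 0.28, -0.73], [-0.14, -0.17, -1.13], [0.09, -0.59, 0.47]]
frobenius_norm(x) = 1.59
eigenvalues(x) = [0.92, -0.0, -0.73]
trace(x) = 0.19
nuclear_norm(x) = 2.09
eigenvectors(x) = [[-0.58, -0.99, 0.10], [-0.55, -0.05, 0.90], [0.6, 0.13, 0.43]]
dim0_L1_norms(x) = [0.34, 1.04, 2.33]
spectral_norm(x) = 1.46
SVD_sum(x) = [[-0.11, 0.14, -0.76], [-0.15, 0.19, -1.06], [0.08, -0.10, 0.56]] + [[-0.00, 0.14, 0.03], [0.01, -0.36, -0.07], [0.01, -0.49, -0.09]] + [[-0.00,-0.0,0.00], [0.0,0.0,-0.00], [-0.00,-0.0,0.00]]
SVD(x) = [[-0.53, 0.23, 0.81], [-0.75, -0.58, -0.33], [0.39, -0.78, 0.48]] @ diag([1.4566441264956735, 0.6356787388423792, 0.0006555375036737831]) @ [[0.14,-0.17,0.98], [-0.02,0.98,0.18], [-0.99,-0.05,0.13]]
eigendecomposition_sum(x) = [[-0.1,0.34,-0.67], [-0.1,0.32,-0.64], [0.11,-0.35,0.70]] + [[-0.0, 0.00, -0.00], [-0.00, 0.0, -0.0], [0.0, -0.00, 0.0]] + [[-0.0, -0.06, -0.06], [-0.04, -0.49, -0.49], [-0.02, -0.24, -0.23]]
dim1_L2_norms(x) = [0.79, 1.15, 0.76]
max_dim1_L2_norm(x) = 1.15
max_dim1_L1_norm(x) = 1.44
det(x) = 0.00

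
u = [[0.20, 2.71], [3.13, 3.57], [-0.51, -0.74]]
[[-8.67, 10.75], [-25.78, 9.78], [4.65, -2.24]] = u @ [[-5.01, -1.53], [-2.83, 4.08]]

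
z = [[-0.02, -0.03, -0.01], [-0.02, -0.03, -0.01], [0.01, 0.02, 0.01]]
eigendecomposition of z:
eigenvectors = [[0.66, 0.58, -0.18], [0.66, -0.58, -0.18], [-0.36, 0.58, 0.97]]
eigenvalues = [-0.04, 0.0, 0.0]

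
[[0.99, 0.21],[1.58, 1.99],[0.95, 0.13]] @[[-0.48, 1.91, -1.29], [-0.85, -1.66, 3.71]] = [[-0.65, 1.54, -0.5], [-2.45, -0.29, 5.34], [-0.57, 1.60, -0.74]]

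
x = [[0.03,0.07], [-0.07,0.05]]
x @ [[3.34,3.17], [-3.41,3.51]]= [[-0.14, 0.34], [-0.40, -0.05]]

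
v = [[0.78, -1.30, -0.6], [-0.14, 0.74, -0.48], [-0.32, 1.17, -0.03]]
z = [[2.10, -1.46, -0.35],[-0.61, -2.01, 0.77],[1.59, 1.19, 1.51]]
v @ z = [[1.48, 0.76, -2.18], [-1.51, -1.85, -0.11], [-1.43, -1.92, 0.97]]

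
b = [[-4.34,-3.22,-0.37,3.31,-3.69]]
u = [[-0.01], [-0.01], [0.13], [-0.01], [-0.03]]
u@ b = [[0.04, 0.03, 0.0, -0.03, 0.04], [0.04, 0.03, 0.00, -0.03, 0.04], [-0.56, -0.42, -0.05, 0.43, -0.48], [0.04, 0.03, 0.00, -0.03, 0.04], [0.13, 0.1, 0.01, -0.1, 0.11]]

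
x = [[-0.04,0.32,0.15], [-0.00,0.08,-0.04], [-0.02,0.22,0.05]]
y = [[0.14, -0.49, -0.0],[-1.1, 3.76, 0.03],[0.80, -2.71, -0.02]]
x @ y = [[-0.24,0.82,0.01], [-0.12,0.41,0.0], [-0.20,0.70,0.01]]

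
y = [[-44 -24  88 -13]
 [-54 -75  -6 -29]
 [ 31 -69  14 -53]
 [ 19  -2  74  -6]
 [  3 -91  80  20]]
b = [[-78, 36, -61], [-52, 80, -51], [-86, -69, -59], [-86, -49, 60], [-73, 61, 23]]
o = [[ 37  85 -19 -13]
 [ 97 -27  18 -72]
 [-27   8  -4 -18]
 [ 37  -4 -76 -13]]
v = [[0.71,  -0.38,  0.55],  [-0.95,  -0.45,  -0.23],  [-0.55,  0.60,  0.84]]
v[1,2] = -0.228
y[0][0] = -44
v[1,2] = -0.228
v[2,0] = -0.551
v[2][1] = 0.601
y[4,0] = 3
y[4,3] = 20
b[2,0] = -86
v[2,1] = 0.601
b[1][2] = -51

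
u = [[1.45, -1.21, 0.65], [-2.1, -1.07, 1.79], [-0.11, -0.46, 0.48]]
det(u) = 0.02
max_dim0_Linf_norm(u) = 2.1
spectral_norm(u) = 3.02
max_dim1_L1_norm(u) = 4.96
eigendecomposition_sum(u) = [[1.83, -0.67, -0.01], [-1.07, 0.39, 0.0], [0.17, -0.06, -0.0]] + [[-0.38, -0.54, 0.66], [-1.03, -1.47, 1.79], [-0.28, -0.40, 0.49]] + [[0.0,0.00,-0.00],[0.0,0.0,-0.01],[0.0,0.00,-0.01]]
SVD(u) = [[-0.09, -0.98, -0.2], [0.98, -0.05, -0.19], [0.17, -0.21, 0.96]] @ diag([3.0150175248201134, 2.027772050620384, 0.0031361999926207075]) @ [[-0.73, -0.34, 0.59], [-0.63, 0.66, -0.41], [-0.25, -0.67, -0.7]]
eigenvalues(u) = [2.22, -1.35, -0.01]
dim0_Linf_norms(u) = [2.1, 1.21, 1.79]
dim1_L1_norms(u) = [3.31, 4.96, 1.05]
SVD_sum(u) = [[0.20, 0.09, -0.16], [-2.17, -1.0, 1.75], [-0.38, -0.18, 0.31]] + [[1.25,  -1.3,  0.81],[0.07,  -0.07,  0.04],[0.27,  -0.28,  0.17]] + [[0.0,0.0,0.00], [0.00,0.0,0.00], [-0.0,-0.00,-0.0]]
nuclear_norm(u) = 5.05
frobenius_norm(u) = 3.63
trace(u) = 0.86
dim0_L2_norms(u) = [2.55, 1.68, 1.96]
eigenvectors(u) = [[-0.86, 0.33, 0.25], [0.51, 0.91, 0.67], [-0.08, 0.25, 0.69]]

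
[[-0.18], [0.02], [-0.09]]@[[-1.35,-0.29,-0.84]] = [[0.24, 0.05, 0.15], [-0.03, -0.01, -0.02], [0.12, 0.03, 0.08]]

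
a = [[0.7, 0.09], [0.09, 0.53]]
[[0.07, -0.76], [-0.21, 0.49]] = a @ [[0.16, -1.23], [-0.42, 1.13]]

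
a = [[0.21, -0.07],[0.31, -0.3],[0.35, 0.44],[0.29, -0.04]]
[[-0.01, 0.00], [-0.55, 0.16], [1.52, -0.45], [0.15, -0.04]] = a @ [[0.89, -0.26],  [2.75, -0.81]]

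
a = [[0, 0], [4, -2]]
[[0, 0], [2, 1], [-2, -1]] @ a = [[0, 0], [4, -2], [-4, 2]]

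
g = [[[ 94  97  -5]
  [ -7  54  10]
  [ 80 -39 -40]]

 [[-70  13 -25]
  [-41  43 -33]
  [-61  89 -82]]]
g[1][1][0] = -41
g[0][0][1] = 97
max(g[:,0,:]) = 97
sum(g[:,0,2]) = -30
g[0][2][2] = -40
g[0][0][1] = 97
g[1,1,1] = 43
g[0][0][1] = 97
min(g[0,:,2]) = -40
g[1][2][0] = -61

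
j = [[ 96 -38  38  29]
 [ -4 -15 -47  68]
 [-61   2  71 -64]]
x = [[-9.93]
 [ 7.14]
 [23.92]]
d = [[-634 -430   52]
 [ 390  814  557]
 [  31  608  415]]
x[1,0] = 7.14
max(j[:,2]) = 71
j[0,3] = 29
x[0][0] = -9.93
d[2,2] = 415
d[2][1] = 608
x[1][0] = 7.14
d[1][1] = 814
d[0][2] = 52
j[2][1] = 2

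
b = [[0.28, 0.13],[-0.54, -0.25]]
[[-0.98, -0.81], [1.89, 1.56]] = b@[[-3.25,-1.97], [-0.52,-1.97]]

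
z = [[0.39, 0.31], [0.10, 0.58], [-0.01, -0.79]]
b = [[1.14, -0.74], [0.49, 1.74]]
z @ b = [[0.6, 0.25],[0.4, 0.94],[-0.4, -1.37]]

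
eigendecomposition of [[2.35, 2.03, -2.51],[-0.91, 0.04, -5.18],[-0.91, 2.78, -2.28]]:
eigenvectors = [[(0.98+0j), 0.03-0.31j, (0.03+0.31j)], [0j, 0.77+0.00j, 0.77-0.00j], [-0.17+0.00j, (0.2-0.51j), 0.20+0.51j]]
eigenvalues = [(2.8+0j), (-1.35+3.79j), (-1.35-3.79j)]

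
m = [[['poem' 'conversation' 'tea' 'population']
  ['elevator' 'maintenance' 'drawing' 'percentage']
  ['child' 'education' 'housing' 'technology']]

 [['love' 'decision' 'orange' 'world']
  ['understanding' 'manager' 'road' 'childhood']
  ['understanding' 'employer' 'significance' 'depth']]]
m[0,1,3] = 'percentage'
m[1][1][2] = 'road'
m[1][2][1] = 'employer'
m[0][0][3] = 'population'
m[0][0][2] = 'tea'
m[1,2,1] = 'employer'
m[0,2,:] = ['child', 'education', 'housing', 'technology']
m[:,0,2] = ['tea', 'orange']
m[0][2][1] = 'education'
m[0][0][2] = 'tea'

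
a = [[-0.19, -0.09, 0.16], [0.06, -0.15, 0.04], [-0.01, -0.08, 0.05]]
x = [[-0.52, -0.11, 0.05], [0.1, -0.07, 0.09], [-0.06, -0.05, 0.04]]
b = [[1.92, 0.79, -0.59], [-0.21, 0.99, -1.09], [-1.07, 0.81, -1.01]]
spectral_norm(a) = 0.28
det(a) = 0.00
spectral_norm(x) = 0.54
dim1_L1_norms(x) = [0.68, 0.26, 0.15]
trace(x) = -0.55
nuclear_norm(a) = 0.45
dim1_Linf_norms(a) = [0.19, 0.15, 0.08]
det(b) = 0.00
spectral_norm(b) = 2.24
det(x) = -0.00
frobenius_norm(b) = 3.11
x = a @ b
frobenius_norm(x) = 0.56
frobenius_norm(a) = 0.33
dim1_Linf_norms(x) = [0.52, 0.1, 0.06]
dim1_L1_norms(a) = [0.44, 0.25, 0.14]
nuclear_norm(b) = 4.40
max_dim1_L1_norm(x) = 0.68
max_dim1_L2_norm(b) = 2.16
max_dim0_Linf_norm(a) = 0.19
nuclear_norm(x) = 0.69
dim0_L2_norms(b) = [2.21, 1.5, 1.6]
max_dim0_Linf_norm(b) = 1.92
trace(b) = 1.90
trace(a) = -0.29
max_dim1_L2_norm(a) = 0.26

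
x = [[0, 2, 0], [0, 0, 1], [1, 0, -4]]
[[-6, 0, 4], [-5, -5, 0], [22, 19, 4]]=x @ [[2, -1, 4], [-3, 0, 2], [-5, -5, 0]]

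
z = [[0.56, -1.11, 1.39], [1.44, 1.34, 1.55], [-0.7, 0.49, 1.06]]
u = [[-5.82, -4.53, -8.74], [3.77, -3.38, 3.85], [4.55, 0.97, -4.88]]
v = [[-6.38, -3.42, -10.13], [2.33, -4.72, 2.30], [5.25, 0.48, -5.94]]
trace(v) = -17.04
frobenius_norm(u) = 14.72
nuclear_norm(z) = 5.60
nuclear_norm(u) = 23.79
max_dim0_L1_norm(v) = 18.37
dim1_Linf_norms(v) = [10.13, 4.72, 5.94]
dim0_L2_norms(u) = [8.29, 5.73, 10.72]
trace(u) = -14.08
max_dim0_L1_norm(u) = 17.47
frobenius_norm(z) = 3.41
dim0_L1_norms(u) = [14.14, 8.88, 17.47]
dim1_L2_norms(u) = [11.44, 6.36, 6.74]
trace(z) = 2.96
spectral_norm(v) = 12.85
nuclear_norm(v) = 25.79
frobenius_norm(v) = 15.85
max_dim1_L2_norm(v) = 12.45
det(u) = -403.33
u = v + z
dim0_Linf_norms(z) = [1.44, 1.34, 1.55]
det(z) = 5.55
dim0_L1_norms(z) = [2.7, 2.94, 4.0]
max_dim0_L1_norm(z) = 4.0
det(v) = -522.81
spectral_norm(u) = 12.15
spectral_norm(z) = 2.70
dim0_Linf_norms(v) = [6.38, 4.72, 10.13]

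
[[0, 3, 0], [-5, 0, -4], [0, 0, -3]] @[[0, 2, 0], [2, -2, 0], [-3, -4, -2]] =[[6, -6, 0], [12, 6, 8], [9, 12, 6]]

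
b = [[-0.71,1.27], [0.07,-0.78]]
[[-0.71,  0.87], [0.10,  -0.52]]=b@[[0.93,-0.04], [-0.04,0.66]]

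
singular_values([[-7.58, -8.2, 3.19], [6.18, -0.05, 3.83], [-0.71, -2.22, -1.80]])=[12.26, 6.4, 2.27]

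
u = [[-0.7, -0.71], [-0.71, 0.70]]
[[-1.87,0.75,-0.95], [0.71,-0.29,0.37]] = u @ [[0.81, -0.32, 0.41], [1.84, -0.74, 0.94]]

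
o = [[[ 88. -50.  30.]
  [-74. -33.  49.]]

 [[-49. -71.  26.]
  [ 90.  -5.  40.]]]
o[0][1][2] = 49.0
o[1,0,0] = -49.0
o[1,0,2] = 26.0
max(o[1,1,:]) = 90.0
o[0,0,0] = 88.0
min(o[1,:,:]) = -71.0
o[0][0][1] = -50.0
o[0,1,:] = [-74.0, -33.0, 49.0]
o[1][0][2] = 26.0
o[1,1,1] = -5.0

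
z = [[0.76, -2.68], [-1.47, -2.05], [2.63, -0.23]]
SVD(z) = [[-0.73, 0.41], [-0.68, -0.34], [0.09, 0.85]] @ diag([3.3929701221684803, 3.095311575604628]) @ [[0.20, 0.98],[0.98, -0.2]]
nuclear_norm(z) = 6.49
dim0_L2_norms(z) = [3.11, 3.38]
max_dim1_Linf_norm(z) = 2.68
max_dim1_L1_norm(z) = 3.52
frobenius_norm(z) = 4.59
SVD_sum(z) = [[-0.49,-2.43], [-0.45,-2.25], [0.06,0.29]] + [[1.25, -0.25], [-1.02, 0.20], [2.57, -0.52]]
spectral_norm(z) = 3.39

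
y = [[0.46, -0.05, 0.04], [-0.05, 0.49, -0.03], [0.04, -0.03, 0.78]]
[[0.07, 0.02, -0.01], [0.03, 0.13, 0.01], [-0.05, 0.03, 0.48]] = y @ [[0.16,  0.08,  -0.07], [0.08,  0.28,  0.05], [-0.07,  0.05,  0.62]]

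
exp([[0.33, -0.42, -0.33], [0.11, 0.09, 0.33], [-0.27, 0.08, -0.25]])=[[1.42, -0.54, -0.43],[0.09, 1.09, 0.29],[-0.28, 0.14, 0.84]]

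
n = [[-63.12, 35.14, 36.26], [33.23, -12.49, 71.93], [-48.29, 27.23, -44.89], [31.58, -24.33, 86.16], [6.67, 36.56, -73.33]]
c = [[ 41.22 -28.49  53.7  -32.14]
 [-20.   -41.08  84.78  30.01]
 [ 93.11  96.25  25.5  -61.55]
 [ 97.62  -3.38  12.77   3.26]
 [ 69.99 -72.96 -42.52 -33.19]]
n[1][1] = -12.49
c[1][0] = -20.0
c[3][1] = -3.38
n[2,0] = -48.29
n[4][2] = -73.33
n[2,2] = -44.89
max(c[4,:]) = 69.99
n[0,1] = 35.14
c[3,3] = 3.26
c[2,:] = [93.11, 96.25, 25.5, -61.55]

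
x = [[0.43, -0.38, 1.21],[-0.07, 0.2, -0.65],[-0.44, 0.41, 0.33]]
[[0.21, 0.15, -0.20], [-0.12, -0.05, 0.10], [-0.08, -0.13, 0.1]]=x @ [[-0.05,0.23,-0.05], [-0.33,-0.08,0.25], [0.09,0.02,-0.07]]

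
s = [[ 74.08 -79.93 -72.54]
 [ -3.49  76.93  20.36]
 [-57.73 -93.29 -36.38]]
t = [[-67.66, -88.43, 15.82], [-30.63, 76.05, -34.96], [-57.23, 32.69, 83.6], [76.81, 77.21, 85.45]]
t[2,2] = 83.6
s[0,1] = -79.93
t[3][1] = 77.21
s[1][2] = 20.36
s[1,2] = 20.36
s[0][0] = 74.08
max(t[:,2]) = 85.45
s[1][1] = 76.93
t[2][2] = 83.6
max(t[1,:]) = 76.05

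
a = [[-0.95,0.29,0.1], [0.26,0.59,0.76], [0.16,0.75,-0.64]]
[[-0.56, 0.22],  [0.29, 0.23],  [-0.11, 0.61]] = a @ [[0.59, -0.05], [-0.07, 0.66], [0.23, -0.19]]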